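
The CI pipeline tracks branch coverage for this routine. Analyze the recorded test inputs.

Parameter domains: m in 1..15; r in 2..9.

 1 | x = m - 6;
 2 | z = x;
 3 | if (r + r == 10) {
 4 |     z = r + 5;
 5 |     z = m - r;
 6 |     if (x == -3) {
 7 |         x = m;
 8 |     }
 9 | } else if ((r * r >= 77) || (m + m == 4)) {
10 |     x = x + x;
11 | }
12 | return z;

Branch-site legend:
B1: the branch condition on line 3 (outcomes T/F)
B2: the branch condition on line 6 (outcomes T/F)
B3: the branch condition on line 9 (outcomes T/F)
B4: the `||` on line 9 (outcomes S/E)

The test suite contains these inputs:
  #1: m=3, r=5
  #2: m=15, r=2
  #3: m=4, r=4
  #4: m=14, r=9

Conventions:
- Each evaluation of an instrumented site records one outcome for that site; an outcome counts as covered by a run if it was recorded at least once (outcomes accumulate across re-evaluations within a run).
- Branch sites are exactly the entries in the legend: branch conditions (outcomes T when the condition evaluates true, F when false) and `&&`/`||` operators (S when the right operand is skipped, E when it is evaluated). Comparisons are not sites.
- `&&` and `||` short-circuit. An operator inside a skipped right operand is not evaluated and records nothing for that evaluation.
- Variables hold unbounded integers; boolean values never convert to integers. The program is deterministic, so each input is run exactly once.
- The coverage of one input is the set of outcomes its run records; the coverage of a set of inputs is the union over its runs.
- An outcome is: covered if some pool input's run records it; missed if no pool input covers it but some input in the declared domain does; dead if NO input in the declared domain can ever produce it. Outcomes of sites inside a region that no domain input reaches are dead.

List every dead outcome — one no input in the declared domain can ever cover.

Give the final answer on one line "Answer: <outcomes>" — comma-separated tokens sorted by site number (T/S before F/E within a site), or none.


checking every outcome against all 120 domain inputs:
  reachable outcomes have witnesses, e.g. B1=T (e.g. m=1, r=5), B1=F (e.g. m=1, r=2), B2=T (e.g. m=3, r=5), B2=F (e.g. m=1, r=5)
Answer: none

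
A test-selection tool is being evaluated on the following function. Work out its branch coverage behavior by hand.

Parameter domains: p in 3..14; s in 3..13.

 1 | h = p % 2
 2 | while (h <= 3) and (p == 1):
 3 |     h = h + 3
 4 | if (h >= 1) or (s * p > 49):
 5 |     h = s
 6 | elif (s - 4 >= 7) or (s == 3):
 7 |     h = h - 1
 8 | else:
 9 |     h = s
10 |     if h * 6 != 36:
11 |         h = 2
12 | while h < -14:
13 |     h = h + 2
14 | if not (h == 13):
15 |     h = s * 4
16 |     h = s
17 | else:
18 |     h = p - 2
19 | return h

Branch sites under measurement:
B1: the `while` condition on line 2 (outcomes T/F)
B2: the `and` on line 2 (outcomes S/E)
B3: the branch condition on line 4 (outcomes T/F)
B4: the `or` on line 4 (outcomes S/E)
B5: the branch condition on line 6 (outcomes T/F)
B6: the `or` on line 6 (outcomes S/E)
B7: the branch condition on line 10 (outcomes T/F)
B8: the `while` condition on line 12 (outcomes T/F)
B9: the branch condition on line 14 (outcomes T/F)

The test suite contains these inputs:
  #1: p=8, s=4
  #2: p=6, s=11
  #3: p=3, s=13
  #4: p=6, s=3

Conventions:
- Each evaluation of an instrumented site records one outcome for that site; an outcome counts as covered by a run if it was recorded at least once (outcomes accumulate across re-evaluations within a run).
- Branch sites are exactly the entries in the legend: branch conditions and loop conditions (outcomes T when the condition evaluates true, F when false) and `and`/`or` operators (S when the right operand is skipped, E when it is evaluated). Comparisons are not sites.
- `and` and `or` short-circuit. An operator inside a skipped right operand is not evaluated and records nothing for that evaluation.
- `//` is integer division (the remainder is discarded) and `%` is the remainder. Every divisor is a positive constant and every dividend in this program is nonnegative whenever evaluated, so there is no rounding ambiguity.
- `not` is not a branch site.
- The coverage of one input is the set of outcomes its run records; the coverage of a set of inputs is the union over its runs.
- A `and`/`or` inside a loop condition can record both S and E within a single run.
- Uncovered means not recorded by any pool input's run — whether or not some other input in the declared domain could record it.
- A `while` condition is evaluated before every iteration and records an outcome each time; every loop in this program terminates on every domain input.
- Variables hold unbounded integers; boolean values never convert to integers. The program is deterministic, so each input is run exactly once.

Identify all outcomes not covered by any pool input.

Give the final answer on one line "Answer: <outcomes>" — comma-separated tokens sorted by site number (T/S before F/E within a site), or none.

test 1 (p=8, s=4) fires B2->E, B1->F, B4->E, B3->F, B6->E, B5->F, B7->T, B8->F, B9->T; hits B1=F, B2=E, B3=F, B4=E, B5=F, B6=E, B7=T, B8=F, B9=T
test 2 (p=6, s=11) fires B2->E, B1->F, B4->E, B3->T, B8->F, B9->T; hits B1=F, B2=E, B3=T, B4=E, B8=F, B9=T
test 3 (p=3, s=13) fires B2->E, B1->F, B4->S, B3->T, B8->F, B9->F; hits B1=F, B2=E, B3=T, B4=S, B8=F, B9=F
test 4 (p=6, s=3) fires B2->E, B1->F, B4->E, B3->F, B6->E, B5->T, B8->F, B9->T; hits B1=F, B2=E, B3=F, B4=E, B5=T, B6=E, B8=F, B9=T
union over the pool: B1=F, B2=E, B3=T, B3=F, B4=S, B4=E, B5=T, B5=F, B6=E, B7=T, B8=F, B9=T, B9=F
uncovered (5 of 18): B1=T, B2=S, B6=S, B7=F, B8=T

Answer: B1=T, B2=S, B6=S, B7=F, B8=T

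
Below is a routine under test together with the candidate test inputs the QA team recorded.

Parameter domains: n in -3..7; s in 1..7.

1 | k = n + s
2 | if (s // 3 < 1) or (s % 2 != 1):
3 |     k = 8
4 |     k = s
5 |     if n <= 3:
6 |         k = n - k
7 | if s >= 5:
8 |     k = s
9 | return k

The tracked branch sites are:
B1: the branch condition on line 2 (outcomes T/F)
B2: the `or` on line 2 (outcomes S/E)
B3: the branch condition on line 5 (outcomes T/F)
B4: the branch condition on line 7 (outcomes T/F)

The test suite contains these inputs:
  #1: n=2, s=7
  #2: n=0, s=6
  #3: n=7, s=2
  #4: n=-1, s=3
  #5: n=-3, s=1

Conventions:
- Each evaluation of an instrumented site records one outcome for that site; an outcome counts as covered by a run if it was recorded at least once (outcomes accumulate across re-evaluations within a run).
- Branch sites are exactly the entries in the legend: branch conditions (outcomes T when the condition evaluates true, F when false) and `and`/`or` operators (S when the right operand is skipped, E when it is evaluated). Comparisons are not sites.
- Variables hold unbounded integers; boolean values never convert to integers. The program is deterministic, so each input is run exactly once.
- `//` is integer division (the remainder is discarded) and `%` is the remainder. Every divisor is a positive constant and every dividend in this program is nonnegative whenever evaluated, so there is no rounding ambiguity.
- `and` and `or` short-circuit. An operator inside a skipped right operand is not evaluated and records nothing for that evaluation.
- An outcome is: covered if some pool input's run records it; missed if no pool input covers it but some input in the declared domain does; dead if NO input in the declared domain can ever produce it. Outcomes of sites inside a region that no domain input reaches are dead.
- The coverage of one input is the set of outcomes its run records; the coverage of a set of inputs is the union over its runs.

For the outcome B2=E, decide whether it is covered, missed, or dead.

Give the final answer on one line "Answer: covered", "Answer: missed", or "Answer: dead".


B2=E is recorded by pool input(s) 1, 2, 4 -> covered
Answer: covered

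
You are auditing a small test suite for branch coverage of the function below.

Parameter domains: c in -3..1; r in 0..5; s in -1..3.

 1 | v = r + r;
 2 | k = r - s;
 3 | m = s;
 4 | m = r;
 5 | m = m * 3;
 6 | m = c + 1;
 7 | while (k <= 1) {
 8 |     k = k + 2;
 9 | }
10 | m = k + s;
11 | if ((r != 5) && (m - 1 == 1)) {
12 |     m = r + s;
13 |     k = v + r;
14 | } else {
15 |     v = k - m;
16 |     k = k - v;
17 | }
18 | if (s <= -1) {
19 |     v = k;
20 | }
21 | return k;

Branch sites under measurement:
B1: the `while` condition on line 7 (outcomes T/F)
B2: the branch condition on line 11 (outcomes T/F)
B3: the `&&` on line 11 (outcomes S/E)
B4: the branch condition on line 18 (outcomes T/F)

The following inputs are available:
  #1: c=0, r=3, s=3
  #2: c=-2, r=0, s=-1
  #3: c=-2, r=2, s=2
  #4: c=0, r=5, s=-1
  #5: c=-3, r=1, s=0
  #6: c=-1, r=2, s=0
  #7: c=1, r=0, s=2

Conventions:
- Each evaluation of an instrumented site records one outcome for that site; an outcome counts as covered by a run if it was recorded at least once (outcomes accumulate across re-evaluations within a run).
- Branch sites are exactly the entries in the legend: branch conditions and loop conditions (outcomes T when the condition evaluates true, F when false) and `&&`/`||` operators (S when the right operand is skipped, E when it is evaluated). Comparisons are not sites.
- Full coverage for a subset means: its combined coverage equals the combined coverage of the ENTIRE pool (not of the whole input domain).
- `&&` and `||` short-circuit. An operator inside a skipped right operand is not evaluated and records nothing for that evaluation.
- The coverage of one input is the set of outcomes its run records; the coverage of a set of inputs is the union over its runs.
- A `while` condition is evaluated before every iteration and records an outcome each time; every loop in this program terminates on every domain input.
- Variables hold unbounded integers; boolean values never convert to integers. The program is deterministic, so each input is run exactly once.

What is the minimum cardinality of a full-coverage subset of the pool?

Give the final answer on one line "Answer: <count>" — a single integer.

test 1 (c=0, r=3, s=3) fires B1->T, B1->F, B3->E, B2->F, B4->F; hits B1=T, B1=F, B2=F, B3=E, B4=F
test 2 (c=-2, r=0, s=-1) fires B1->T, B1->F, B3->E, B2->T, B4->T; hits B1=T, B1=F, B2=T, B3=E, B4=T
test 3 (c=-2, r=2, s=2) fires B1->T, B1->F, B3->E, B2->F, B4->F; hits B1=T, B1=F, B2=F, B3=E, B4=F
test 4 (c=0, r=5, s=-1) fires B1->F, B3->S, B2->F, B4->T; hits B1=F, B2=F, B3=S, B4=T
test 5 (c=-3, r=1, s=0) fires B1->T, B1->F, B3->E, B2->F, B4->F; hits B1=T, B1=F, B2=F, B3=E, B4=F
test 6 (c=-1, r=2, s=0) fires B1->F, B3->E, B2->T, B4->F; hits B1=F, B2=T, B3=E, B4=F
test 7 (c=1, r=0, s=2) fires B1->T, B1->T, B1->F, B3->E, B2->F, B4->F; hits B1=T, B1=F, B2=F, B3=E, B4=F
pool-wide coverage (8 outcomes): B1=T, B1=F, B2=T, B2=F, B3=S, B3=E, B4=T, B4=F
size 1 is not enough: best union over all size-1 subsets is 5/8
size 2 is not enough: best union over all size-2 subsets is 7/8
size 3: inputs {1, 2, 4} cover all 8 outcomes, and no lexicographically smaller subset of this size does

Answer: 3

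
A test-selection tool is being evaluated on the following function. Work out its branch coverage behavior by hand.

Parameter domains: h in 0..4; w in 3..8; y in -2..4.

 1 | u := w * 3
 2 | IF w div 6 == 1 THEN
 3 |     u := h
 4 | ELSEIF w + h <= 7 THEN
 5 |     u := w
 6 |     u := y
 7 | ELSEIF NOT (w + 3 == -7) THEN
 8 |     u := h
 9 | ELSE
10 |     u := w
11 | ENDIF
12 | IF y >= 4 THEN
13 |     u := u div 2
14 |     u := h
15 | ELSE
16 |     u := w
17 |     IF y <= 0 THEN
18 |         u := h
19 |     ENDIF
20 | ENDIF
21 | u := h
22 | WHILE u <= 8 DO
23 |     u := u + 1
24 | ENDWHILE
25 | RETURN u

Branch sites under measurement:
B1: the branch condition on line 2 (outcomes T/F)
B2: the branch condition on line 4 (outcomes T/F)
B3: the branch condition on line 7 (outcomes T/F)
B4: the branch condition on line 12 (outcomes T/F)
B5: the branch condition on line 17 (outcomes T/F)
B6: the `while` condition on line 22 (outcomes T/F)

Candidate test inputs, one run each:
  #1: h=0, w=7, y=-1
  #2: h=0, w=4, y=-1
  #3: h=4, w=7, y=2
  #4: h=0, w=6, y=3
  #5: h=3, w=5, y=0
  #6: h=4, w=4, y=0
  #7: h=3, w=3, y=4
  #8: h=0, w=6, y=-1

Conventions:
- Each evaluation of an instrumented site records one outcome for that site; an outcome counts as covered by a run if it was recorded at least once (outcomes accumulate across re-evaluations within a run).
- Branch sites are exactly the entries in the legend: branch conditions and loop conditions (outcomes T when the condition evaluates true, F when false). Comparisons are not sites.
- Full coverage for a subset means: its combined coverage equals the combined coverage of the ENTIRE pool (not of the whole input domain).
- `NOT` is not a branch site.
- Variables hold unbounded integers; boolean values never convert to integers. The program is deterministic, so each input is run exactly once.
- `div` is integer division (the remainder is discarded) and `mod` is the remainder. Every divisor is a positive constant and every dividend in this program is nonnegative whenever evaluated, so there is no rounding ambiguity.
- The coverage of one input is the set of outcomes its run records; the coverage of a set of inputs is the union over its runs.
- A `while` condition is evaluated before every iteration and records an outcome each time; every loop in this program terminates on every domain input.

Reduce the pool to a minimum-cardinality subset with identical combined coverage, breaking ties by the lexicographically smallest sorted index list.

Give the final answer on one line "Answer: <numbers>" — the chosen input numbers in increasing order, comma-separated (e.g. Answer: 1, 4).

input #1, h=0, w=7, y=-1: outcomes B1=T, B4=F, B5=T, B6=T, B6=F
input #2, h=0, w=4, y=-1: outcomes B1=F, B2=T, B4=F, B5=T, B6=T, B6=F
input #3, h=4, w=7, y=2: outcomes B1=T, B4=F, B5=F, B6=T, B6=F
input #4, h=0, w=6, y=3: outcomes B1=T, B4=F, B5=F, B6=T, B6=F
input #5, h=3, w=5, y=0: outcomes B1=F, B2=F, B3=T, B4=F, B5=T, B6=T, B6=F
input #6, h=4, w=4, y=0: outcomes B1=F, B2=F, B3=T, B4=F, B5=T, B6=T, B6=F
input #7, h=3, w=3, y=4: outcomes B1=F, B2=T, B4=T, B6=T, B6=F
input #8, h=0, w=6, y=-1: outcomes B1=T, B4=F, B5=T, B6=T, B6=F
union over all inputs: B1=T, B1=F, B2=T, B2=F, B3=T, B4=T, B4=F, B5=T, B5=F, B6=T, B6=F (11 outcomes)
size 1 is not enough: best union over all size-1 subsets is 7/11
size 2 is not enough: best union over all size-2 subsets is 9/11
size 3: inputs {3, 5, 7} cover all 11 outcomes, and no lexicographically smaller subset of this size does

Answer: 3, 5, 7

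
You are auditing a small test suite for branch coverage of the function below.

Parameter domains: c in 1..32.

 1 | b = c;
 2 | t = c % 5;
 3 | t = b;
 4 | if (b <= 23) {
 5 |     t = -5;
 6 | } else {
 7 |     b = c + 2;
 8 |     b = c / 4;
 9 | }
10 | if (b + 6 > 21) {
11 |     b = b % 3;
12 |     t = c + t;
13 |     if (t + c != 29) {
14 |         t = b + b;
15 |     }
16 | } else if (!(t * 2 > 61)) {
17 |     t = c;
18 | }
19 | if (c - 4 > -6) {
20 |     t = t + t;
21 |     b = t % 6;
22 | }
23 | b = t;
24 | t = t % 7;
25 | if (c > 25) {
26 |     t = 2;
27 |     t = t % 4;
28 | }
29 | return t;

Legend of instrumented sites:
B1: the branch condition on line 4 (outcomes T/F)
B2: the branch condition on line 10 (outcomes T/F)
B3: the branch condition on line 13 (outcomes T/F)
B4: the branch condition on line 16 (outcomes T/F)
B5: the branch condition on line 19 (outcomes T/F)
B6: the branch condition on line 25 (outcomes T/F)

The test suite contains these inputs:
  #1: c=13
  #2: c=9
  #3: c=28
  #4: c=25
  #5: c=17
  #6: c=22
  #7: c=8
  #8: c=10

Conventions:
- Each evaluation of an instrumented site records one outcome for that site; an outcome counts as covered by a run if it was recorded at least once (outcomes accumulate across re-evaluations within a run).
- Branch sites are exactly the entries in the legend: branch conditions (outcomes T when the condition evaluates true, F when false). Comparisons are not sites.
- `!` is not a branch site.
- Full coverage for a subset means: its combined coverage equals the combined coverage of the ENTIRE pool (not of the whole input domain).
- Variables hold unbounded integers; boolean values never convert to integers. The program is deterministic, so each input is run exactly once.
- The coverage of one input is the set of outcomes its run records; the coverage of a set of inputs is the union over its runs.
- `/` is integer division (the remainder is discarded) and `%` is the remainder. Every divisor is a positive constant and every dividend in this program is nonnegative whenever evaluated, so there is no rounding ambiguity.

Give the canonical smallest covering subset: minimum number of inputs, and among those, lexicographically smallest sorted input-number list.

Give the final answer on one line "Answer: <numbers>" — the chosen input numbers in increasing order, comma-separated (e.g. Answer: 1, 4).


input #1, c=13: events B1->T, B2->F, B4->T, B5->T, B6->F; outcomes B1=T, B2=F, B4=T, B5=T, B6=F
input #2, c=9: events B1->T, B2->F, B4->T, B5->T, B6->F; outcomes B1=T, B2=F, B4=T, B5=T, B6=F
input #3, c=28: events B1->F, B2->F, B4->T, B5->T, B6->T; outcomes B1=F, B2=F, B4=T, B5=T, B6=T
input #4, c=25: events B1->F, B2->F, B4->T, B5->T, B6->F; outcomes B1=F, B2=F, B4=T, B5=T, B6=F
input #5, c=17: events B1->T, B2->T, B3->F, B5->T, B6->F; outcomes B1=T, B2=T, B3=F, B5=T, B6=F
input #6, c=22: events B1->T, B2->T, B3->T, B5->T, B6->F; outcomes B1=T, B2=T, B3=T, B5=T, B6=F
input #7, c=8: events B1->T, B2->F, B4->T, B5->T, B6->F; outcomes B1=T, B2=F, B4=T, B5=T, B6=F
input #8, c=10: events B1->T, B2->F, B4->T, B5->T, B6->F; outcomes B1=T, B2=F, B4=T, B5=T, B6=F
union over all inputs: B1=T, B1=F, B2=T, B2=F, B3=T, B3=F, B4=T, B5=T, B6=T, B6=F (10 outcomes)
no size-1 subset reaches all 10 outcomes (best union: 5/10)
no size-2 subset reaches all 10 outcomes (best union: 9/10)
size 3: inputs {3, 5, 6} cover all 10 outcomes, and no lexicographically smaller subset of this size does
Answer: 3, 5, 6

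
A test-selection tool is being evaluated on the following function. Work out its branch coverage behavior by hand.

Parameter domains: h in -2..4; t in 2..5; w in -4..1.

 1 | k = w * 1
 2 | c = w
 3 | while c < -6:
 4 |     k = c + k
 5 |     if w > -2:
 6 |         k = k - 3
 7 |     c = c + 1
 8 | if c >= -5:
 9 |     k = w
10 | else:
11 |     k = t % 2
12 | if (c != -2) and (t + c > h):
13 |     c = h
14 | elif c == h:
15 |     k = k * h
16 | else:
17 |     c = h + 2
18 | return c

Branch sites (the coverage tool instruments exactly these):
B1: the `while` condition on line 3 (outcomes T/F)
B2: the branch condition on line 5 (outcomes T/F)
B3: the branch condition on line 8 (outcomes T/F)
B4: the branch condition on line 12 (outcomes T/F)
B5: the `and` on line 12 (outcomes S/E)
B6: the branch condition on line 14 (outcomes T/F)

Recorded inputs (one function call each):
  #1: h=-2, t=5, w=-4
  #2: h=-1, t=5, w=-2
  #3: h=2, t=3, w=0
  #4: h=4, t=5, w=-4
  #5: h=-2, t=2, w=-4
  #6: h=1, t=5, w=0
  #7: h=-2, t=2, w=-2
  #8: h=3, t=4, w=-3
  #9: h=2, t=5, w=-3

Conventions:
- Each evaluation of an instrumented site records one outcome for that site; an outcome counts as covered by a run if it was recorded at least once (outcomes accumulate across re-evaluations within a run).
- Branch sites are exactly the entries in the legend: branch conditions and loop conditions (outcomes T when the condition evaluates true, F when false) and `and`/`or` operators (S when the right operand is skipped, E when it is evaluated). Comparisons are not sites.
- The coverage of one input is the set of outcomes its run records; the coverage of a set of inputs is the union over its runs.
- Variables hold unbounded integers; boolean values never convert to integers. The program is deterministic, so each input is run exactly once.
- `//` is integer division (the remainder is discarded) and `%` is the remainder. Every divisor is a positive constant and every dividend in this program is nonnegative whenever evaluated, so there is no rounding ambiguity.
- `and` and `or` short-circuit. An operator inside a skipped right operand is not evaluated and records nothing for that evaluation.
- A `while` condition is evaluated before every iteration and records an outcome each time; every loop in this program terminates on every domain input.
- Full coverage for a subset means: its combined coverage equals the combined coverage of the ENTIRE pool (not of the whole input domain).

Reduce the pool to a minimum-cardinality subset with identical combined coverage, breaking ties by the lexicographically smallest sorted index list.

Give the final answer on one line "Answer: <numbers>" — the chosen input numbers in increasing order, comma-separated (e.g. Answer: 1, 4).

input #1 (h=-2, t=5, w=-4): events B1->F, B3->T, B5->E, B4->T; covers B1=F, B3=T, B4=T, B5=E
input #2 (h=-1, t=5, w=-2): events B1->F, B3->T, B5->S, B4->F, B6->F; covers B1=F, B3=T, B4=F, B5=S, B6=F
input #3 (h=2, t=3, w=0): events B1->F, B3->T, B5->E, B4->T; covers B1=F, B3=T, B4=T, B5=E
input #4 (h=4, t=5, w=-4): events B1->F, B3->T, B5->E, B4->F, B6->F; covers B1=F, B3=T, B4=F, B5=E, B6=F
input #5 (h=-2, t=2, w=-4): events B1->F, B3->T, B5->E, B4->F, B6->F; covers B1=F, B3=T, B4=F, B5=E, B6=F
input #6 (h=1, t=5, w=0): events B1->F, B3->T, B5->E, B4->T; covers B1=F, B3=T, B4=T, B5=E
input #7 (h=-2, t=2, w=-2): events B1->F, B3->T, B5->S, B4->F, B6->T; covers B1=F, B3=T, B4=F, B5=S, B6=T
input #8 (h=3, t=4, w=-3): events B1->F, B3->T, B5->E, B4->F, B6->F; covers B1=F, B3=T, B4=F, B5=E, B6=F
input #9 (h=2, t=5, w=-3): events B1->F, B3->T, B5->E, B4->F, B6->F; covers B1=F, B3=T, B4=F, B5=E, B6=F
pool-wide coverage (8 outcomes): B1=F, B3=T, B4=T, B4=F, B5=S, B5=E, B6=T, B6=F
size 1 is not enough: best union over all size-1 subsets is 5/8
size 2 is not enough: best union over all size-2 subsets is 7/8
at size 3, {1, 2, 7} reaches all 8 outcomes; every lexicographically earlier size-3 subset fails

Answer: 1, 2, 7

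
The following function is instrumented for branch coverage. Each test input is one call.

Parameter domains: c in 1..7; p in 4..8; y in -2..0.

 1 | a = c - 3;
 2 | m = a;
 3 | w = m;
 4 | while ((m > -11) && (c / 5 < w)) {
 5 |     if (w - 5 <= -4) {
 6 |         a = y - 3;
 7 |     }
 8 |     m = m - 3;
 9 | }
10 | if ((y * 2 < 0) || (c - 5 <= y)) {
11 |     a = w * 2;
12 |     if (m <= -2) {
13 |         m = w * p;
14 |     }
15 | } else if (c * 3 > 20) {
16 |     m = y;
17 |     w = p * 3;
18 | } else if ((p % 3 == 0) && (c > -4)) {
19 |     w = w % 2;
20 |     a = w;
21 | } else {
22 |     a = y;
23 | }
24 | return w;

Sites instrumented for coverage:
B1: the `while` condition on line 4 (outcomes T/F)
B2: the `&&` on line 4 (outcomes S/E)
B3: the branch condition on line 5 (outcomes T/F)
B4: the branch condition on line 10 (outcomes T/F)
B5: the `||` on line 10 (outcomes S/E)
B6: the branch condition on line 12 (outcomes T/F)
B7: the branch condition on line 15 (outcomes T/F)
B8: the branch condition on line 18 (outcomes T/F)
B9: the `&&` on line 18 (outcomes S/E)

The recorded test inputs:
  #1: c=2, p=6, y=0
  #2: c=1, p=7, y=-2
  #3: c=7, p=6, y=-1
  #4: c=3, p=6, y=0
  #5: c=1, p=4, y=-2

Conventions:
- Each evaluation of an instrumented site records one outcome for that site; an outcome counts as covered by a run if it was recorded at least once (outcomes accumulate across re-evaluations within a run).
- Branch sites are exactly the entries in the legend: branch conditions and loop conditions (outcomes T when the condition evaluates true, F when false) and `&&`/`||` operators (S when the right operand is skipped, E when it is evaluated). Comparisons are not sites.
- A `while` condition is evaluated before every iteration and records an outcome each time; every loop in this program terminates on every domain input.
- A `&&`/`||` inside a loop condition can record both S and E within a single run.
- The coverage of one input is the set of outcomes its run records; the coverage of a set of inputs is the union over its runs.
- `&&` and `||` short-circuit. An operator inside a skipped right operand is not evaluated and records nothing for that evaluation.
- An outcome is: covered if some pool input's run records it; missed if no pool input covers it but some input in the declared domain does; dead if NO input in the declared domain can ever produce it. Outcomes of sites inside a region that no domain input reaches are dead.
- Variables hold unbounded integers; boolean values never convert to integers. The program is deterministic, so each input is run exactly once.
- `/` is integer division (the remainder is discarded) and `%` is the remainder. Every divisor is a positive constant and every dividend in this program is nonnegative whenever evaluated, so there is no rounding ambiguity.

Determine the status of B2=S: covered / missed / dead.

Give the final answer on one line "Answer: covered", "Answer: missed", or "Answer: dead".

B2=S is recorded by pool input(s) 3 -> covered

Answer: covered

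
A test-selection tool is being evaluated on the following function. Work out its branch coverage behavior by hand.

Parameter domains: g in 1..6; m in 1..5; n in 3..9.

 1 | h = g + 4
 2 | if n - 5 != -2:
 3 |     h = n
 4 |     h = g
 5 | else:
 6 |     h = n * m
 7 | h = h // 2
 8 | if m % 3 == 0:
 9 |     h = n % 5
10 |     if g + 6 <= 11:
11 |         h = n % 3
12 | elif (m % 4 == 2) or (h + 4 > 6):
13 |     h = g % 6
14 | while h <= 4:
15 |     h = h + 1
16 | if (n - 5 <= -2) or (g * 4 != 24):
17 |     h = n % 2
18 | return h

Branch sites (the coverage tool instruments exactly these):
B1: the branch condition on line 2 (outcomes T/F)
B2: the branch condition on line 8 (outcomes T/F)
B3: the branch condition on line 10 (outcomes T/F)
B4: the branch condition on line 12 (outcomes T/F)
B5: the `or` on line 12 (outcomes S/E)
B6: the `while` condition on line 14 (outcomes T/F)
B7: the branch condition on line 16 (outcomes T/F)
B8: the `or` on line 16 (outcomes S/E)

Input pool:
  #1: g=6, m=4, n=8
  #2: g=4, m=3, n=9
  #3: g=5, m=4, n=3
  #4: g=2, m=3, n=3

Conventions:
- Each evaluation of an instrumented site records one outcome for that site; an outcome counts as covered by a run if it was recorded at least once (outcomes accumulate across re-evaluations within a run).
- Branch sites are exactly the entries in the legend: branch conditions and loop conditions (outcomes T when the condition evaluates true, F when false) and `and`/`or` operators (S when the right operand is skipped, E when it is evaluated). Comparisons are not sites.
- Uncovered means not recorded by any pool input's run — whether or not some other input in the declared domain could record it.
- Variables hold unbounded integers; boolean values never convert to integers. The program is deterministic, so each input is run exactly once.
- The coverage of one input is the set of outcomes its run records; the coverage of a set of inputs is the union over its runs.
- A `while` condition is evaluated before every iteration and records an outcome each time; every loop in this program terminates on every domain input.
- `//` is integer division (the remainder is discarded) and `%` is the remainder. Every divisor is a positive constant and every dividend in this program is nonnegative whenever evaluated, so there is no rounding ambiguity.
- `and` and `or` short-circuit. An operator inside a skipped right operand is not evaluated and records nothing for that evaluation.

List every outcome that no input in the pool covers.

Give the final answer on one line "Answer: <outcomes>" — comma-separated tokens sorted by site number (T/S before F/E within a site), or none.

run #1 (g=6, m=4, n=8) records B1=T, B2=F, B4=T, B5=E, B6=T, B6=F, B7=F, B8=E
run #2 (g=4, m=3, n=9) records B1=T, B2=T, B3=T, B6=T, B6=F, B7=T, B8=E
run #3 (g=5, m=4, n=3) records B1=F, B2=F, B4=T, B5=E, B6=F, B7=T, B8=S
run #4 (g=2, m=3, n=3) records B1=F, B2=T, B3=T, B6=T, B6=F, B7=T, B8=S
union over the pool: B1=T, B1=F, B2=T, B2=F, B3=T, B4=T, B5=E, B6=T, B6=F, B7=T, B7=F, B8=S, B8=E
uncovered (3 of 16): B3=F, B4=F, B5=S

Answer: B3=F, B4=F, B5=S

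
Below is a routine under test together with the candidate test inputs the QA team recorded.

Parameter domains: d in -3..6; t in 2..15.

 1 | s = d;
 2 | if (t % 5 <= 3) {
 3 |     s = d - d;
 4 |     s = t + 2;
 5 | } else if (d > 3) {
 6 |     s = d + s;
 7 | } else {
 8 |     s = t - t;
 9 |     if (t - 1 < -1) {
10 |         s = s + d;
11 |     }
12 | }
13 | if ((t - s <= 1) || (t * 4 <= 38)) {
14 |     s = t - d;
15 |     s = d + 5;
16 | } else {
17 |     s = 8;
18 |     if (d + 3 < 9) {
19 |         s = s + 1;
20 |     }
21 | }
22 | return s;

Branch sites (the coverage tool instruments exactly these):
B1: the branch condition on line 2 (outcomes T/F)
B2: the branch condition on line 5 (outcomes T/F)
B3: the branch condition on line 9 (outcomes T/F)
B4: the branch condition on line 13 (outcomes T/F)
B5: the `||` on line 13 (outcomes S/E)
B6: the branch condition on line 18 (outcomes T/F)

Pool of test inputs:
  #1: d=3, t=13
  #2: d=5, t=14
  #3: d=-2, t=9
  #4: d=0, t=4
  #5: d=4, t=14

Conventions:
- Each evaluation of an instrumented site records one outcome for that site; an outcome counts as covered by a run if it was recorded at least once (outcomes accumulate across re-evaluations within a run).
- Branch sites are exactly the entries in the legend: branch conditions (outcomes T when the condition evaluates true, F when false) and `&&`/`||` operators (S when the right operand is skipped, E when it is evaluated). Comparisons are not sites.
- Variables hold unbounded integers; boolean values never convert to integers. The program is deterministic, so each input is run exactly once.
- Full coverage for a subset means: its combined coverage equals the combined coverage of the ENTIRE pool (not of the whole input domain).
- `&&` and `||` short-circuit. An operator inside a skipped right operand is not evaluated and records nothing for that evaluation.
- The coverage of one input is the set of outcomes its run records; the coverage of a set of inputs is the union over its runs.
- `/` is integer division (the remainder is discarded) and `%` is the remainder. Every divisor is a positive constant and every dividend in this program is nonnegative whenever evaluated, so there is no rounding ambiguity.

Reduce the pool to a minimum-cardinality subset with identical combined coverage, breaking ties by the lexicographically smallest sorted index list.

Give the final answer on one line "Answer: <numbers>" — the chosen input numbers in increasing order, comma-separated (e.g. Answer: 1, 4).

test 1 (d=3, t=13) fires B1->T, B5->S, B4->T; hits B1=T, B4=T, B5=S
test 2 (d=5, t=14) fires B1->F, B2->T, B5->E, B4->F, B6->T; hits B1=F, B2=T, B4=F, B5=E, B6=T
test 3 (d=-2, t=9) fires B1->F, B2->F, B3->F, B5->E, B4->T; hits B1=F, B2=F, B3=F, B4=T, B5=E
test 4 (d=0, t=4) fires B1->F, B2->F, B3->F, B5->E, B4->T; hits B1=F, B2=F, B3=F, B4=T, B5=E
test 5 (d=4, t=14) fires B1->F, B2->T, B5->E, B4->F, B6->T; hits B1=F, B2=T, B4=F, B5=E, B6=T
pool-wide coverage (10 outcomes): B1=T, B1=F, B2=T, B2=F, B3=F, B4=T, B4=F, B5=S, B5=E, B6=T
every size-1 subset falls short of the 10 outcomes (best: 5/10)
every size-2 subset falls short of the 10 outcomes (best: 8/10)
inputs {1, 2, 3} (size 3) cover everything; no size-3 subset with a lexicographically smaller index list covers all 10

Answer: 1, 2, 3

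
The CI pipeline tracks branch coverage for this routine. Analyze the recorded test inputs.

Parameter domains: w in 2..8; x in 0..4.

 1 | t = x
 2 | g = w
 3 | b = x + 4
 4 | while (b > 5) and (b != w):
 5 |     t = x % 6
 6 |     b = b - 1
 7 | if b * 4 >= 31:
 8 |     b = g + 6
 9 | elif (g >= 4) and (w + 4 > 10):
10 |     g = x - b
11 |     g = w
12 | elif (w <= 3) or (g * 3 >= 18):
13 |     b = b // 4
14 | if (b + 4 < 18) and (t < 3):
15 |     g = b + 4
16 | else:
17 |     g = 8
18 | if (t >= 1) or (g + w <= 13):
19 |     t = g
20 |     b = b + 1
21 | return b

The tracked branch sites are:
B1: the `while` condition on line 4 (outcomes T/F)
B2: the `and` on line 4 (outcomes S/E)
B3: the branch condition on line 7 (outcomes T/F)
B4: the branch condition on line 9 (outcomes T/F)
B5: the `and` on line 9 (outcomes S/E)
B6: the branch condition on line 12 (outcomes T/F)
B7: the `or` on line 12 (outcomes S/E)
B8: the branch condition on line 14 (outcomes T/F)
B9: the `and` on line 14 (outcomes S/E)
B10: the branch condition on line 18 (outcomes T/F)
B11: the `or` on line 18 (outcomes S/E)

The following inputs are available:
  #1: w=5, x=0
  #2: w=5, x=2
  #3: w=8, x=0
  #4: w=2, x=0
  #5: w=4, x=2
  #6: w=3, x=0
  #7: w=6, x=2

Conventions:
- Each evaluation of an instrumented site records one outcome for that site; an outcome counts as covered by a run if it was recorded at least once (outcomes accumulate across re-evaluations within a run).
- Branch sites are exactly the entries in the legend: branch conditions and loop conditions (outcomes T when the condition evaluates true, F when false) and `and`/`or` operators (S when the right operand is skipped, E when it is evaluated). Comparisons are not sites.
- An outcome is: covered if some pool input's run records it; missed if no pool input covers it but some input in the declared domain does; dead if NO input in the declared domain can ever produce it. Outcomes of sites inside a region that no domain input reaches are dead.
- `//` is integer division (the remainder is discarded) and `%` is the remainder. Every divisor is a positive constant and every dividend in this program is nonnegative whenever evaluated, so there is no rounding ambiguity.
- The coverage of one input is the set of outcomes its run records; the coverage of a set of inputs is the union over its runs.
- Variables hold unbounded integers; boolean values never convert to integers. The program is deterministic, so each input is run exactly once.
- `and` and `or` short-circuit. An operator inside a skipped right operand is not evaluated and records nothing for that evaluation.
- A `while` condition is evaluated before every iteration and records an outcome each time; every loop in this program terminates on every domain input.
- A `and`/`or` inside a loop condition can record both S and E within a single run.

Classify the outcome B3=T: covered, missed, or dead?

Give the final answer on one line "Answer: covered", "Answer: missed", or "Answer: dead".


no pool input records B3=T
but domain input (w=8, x=4) does record it -> reachable, so missed
Answer: missed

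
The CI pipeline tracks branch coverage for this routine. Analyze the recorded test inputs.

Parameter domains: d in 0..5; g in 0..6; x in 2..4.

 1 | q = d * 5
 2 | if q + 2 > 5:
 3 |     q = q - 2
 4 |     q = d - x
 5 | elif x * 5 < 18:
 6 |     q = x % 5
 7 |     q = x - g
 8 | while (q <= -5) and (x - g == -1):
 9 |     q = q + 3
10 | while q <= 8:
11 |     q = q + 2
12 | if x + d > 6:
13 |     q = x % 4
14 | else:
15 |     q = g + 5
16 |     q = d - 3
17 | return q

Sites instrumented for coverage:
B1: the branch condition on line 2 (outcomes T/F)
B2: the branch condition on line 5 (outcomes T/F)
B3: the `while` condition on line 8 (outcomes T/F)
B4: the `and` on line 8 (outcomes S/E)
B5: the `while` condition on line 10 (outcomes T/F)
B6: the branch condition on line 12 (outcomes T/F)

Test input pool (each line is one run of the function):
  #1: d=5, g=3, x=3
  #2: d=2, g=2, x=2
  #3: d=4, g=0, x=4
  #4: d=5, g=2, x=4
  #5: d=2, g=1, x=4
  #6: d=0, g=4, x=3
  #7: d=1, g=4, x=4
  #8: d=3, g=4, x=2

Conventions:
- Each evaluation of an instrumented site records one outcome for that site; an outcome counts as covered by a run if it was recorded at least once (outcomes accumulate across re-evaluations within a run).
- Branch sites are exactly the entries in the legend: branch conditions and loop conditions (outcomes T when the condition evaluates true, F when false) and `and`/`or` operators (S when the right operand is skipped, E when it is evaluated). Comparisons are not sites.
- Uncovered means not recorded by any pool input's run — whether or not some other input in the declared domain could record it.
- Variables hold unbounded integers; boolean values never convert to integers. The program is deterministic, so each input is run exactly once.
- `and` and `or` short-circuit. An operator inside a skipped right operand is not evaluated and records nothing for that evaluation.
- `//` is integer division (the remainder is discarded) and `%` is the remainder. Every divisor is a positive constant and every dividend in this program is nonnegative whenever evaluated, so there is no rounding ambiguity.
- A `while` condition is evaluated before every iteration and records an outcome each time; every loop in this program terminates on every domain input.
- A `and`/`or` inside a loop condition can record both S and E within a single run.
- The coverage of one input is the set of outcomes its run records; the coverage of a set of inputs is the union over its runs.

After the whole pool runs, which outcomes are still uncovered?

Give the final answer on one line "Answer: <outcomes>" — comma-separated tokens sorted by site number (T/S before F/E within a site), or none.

input #1, d=5, g=3, x=3: events B1->T, B4->S, B3->F, B5->T, B5->T, B5->T, B5->T, B5->F, B6->T; outcomes B1=T, B3=F, B4=S, B5=T, B5=F, B6=T
input #2, d=2, g=2, x=2: events B1->T, B4->S, B3->F, B5->T, B5->T, B5->T, B5->T, B5->T, B5->F, B6->F; outcomes B1=T, B3=F, B4=S, B5=T, B5=F, B6=F
input #3, d=4, g=0, x=4: events B1->T, B4->S, B3->F, B5->T, B5->T, B5->T, B5->T, B5->T, B5->F, B6->T; outcomes B1=T, B3=F, B4=S, B5=T, B5=F, B6=T
input #4, d=5, g=2, x=4: events B1->T, B4->S, B3->F, B5->T, B5->T, B5->T, B5->T, B5->F, B6->T; outcomes B1=T, B3=F, B4=S, B5=T, B5=F, B6=T
input #5, d=2, g=1, x=4: events B1->T, B4->S, B3->F, B5->T, B5->T, B5->T, B5->T, B5->T, B5->T, B5->F, B6->F; outcomes B1=T, B3=F, B4=S, B5=T, B5=F, B6=F
input #6, d=0, g=4, x=3: events B1->F, B2->T, B4->S, B3->F, B5->T, B5->T, B5->T, B5->T, B5->T, B5->F, B6->F; outcomes B1=F, B2=T, B3=F, B4=S, B5=T, B5=F, B6=F
input #7, d=1, g=4, x=4: events B1->T, B4->S, B3->F, B5->T, B5->T, B5->T, B5->T, B5->T, B5->T, B5->F, B6->F; outcomes B1=T, B3=F, B4=S, B5=T, B5=F, B6=F
input #8, d=3, g=4, x=2: events B1->T, B4->S, B3->F, B5->T, B5->T, B5->T, B5->T, B5->F, B6->F; outcomes B1=T, B3=F, B4=S, B5=T, B5=F, B6=F
union over the pool: B1=T, B1=F, B2=T, B3=F, B4=S, B5=T, B5=F, B6=T, B6=F
uncovered (3 of 12): B2=F, B3=T, B4=E

Answer: B2=F, B3=T, B4=E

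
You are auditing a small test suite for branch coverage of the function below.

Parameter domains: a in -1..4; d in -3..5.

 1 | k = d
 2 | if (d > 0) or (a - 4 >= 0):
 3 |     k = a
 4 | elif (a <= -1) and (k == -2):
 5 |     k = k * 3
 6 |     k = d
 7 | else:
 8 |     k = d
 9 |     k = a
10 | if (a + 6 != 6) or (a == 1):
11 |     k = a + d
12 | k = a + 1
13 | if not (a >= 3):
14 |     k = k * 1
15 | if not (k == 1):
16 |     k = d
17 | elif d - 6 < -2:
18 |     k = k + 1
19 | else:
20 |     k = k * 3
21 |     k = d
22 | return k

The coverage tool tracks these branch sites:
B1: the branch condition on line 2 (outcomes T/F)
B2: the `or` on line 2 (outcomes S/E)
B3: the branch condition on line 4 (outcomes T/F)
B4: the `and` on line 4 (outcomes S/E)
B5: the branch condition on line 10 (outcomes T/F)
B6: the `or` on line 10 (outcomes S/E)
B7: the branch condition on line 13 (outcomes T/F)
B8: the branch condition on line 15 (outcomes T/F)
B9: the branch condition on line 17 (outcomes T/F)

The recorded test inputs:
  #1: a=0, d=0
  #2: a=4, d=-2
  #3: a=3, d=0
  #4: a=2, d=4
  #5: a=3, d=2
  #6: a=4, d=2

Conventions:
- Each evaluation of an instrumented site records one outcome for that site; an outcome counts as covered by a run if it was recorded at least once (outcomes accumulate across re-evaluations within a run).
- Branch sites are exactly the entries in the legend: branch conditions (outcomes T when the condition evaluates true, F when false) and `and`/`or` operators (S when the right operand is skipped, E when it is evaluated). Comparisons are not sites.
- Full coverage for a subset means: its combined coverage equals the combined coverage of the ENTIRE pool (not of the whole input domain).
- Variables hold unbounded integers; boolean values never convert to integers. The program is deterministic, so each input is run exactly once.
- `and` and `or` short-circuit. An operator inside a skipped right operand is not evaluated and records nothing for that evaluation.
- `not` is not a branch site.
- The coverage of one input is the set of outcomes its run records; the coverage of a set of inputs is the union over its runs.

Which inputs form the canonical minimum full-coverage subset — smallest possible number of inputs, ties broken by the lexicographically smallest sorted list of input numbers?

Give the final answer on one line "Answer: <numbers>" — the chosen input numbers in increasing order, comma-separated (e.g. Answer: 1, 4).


#1 (a=0, d=0) -> B2->E, B1->F, B4->S, B3->F, B6->E, B5->F, B7->T, B8->F, B9->T; covered: B1=F, B2=E, B3=F, B4=S, B5=F, B6=E, B7=T, B8=F, B9=T
#2 (a=4, d=-2) -> B2->E, B1->T, B6->S, B5->T, B7->F, B8->T; covered: B1=T, B2=E, B5=T, B6=S, B7=F, B8=T
#3 (a=3, d=0) -> B2->E, B1->F, B4->S, B3->F, B6->S, B5->T, B7->F, B8->T; covered: B1=F, B2=E, B3=F, B4=S, B5=T, B6=S, B7=F, B8=T
#4 (a=2, d=4) -> B2->S, B1->T, B6->S, B5->T, B7->T, B8->T; covered: B1=T, B2=S, B5=T, B6=S, B7=T, B8=T
#5 (a=3, d=2) -> B2->S, B1->T, B6->S, B5->T, B7->F, B8->T; covered: B1=T, B2=S, B5=T, B6=S, B7=F, B8=T
#6 (a=4, d=2) -> B2->S, B1->T, B6->S, B5->T, B7->F, B8->T; covered: B1=T, B2=S, B5=T, B6=S, B7=F, B8=T
together the pool reaches 15 outcomes: B1=T, B1=F, B2=S, B2=E, B3=F, B4=S, B5=T, B5=F, B6=S, B6=E, B7=T, B7=F, B8=T, B8=F, B9=T
size 1 is not enough: best union over all size-1 subsets is 9/15
size 2: inputs {1, 5} cover all 15 outcomes, and no lexicographically smaller subset of this size does
Answer: 1, 5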